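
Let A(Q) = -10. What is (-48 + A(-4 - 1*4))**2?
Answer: 3364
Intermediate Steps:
(-48 + A(-4 - 1*4))**2 = (-48 - 10)**2 = (-58)**2 = 3364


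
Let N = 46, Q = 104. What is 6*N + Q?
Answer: 380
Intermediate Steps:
6*N + Q = 6*46 + 104 = 276 + 104 = 380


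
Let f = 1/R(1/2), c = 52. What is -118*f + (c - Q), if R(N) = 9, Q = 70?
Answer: -280/9 ≈ -31.111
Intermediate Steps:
f = 1/9 ≈ 0.11111
-118*f + (c - Q) = -118*1/9 + (52 - 1*70) = -118/9 + (52 - 70) = -118/9 - 18 = -280/9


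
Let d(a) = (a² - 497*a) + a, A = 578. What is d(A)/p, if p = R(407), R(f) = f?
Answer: 47396/407 ≈ 116.45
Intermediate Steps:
d(a) = a² - 496*a
p = 407
d(A)/p = (578*(-496 + 578))/407 = (578*82)*(1/407) = 47396*(1/407) = 47396/407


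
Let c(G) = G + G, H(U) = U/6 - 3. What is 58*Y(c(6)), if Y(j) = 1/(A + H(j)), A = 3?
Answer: 29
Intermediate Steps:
H(U) = -3 + U/6 (H(U) = U/6 - 3 = -3 + U/6)
c(G) = 2*G
Y(j) = 6/j (Y(j) = 1/(3 + (-3 + j/6)) = 1/(j/6) = 6/j)
58*Y(c(6)) = 58*(6/((2*6))) = 58*(6/12) = 58*(6*(1/12)) = 58*(1/2) = 29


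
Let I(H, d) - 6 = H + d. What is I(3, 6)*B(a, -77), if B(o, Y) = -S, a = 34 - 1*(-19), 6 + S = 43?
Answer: -555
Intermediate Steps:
S = 37 (S = -6 + 43 = 37)
a = 53 (a = 34 + 19 = 53)
I(H, d) = 6 + H + d (I(H, d) = 6 + (H + d) = 6 + H + d)
B(o, Y) = -37 (B(o, Y) = -1*37 = -37)
I(3, 6)*B(a, -77) = (6 + 3 + 6)*(-37) = 15*(-37) = -555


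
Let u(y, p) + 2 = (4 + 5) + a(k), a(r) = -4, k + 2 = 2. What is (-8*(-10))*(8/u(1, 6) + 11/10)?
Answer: 904/3 ≈ 301.33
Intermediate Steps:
k = 0 (k = -2 + 2 = 0)
u(y, p) = 3 (u(y, p) = -2 + ((4 + 5) - 4) = -2 + (9 - 4) = -2 + 5 = 3)
(-8*(-10))*(8/u(1, 6) + 11/10) = (-8*(-10))*(8/3 + 11/10) = 80*(8*(⅓) + 11*(⅒)) = 80*(8/3 + 11/10) = 80*(113/30) = 904/3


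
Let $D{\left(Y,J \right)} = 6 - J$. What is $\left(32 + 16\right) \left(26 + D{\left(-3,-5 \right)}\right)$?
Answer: $1776$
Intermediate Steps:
$\left(32 + 16\right) \left(26 + D{\left(-3,-5 \right)}\right) = \left(32 + 16\right) \left(26 + \left(6 - -5\right)\right) = 48 \left(26 + \left(6 + 5\right)\right) = 48 \left(26 + 11\right) = 48 \cdot 37 = 1776$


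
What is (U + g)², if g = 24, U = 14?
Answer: 1444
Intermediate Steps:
(U + g)² = (14 + 24)² = 38² = 1444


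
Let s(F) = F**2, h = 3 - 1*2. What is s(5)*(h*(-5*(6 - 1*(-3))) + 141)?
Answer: 2400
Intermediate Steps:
h = 1 (h = 3 - 2 = 1)
s(5)*(h*(-5*(6 - 1*(-3))) + 141) = 5**2*(1*(-5*(6 - 1*(-3))) + 141) = 25*(1*(-5*(6 + 3)) + 141) = 25*(1*(-5*9) + 141) = 25*(1*(-45) + 141) = 25*(-45 + 141) = 25*96 = 2400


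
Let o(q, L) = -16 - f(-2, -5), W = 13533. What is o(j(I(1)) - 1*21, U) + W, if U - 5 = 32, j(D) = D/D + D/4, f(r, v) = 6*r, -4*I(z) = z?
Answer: 13529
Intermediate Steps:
I(z) = -z/4
j(D) = 1 + D/4 (j(D) = 1 + D*(1/4) = 1 + D/4)
U = 37 (U = 5 + 32 = 37)
o(q, L) = -4 (o(q, L) = -16 - 6*(-2) = -16 - 1*(-12) = -16 + 12 = -4)
o(j(I(1)) - 1*21, U) + W = -4 + 13533 = 13529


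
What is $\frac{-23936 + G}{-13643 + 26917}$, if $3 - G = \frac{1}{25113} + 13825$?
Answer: $- \frac{948216655}{333349962} \approx -2.8445$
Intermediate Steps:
$G = - \frac{347111887}{25113}$ ($G = 3 - \left(\frac{1}{25113} + 13825\right) = 3 - \frac{347187226}{25113} = - \frac{347111887}{25113} \approx -13822.0$)
$\frac{-23936 + G}{-13643 + 26917} = \frac{-23936 - \frac{347111887}{25113}}{-13643 + 26917} = - \frac{948216655}{25113 \cdot 13274} = \left(- \frac{948216655}{25113}\right) \frac{1}{13274} = - \frac{948216655}{333349962}$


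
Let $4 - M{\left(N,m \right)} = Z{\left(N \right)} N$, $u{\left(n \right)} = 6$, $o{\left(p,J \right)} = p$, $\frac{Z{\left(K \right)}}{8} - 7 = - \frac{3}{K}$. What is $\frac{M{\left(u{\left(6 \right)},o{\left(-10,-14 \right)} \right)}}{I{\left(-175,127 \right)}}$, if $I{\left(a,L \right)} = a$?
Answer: $\frac{44}{25} \approx 1.76$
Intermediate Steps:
$Z{\left(K \right)} = 56 - \frac{24}{K}$ ($Z{\left(K \right)} = 56 + 8 \left(- \frac{3}{K}\right) = 56 - \frac{24}{K}$)
$M{\left(N,m \right)} = 4 - N \left(56 - \frac{24}{N}\right)$ ($M{\left(N,m \right)} = 4 - \left(56 - \frac{24}{N}\right) N = 4 - N \left(56 - \frac{24}{N}\right)$)
$\frac{M{\left(u{\left(6 \right)},o{\left(-10,-14 \right)} \right)}}{I{\left(-175,127 \right)}} = \frac{28 - 336}{-175} = \left(28 - 336\right) \left(- \frac{1}{175}\right) = \left(-308\right) \left(- \frac{1}{175}\right) = \frac{44}{25}$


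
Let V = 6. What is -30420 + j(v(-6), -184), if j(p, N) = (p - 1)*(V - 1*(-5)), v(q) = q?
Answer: -30497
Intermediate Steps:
j(p, N) = -11 + 11*p (j(p, N) = (p - 1)*(6 - 1*(-5)) = (-1 + p)*(6 + 5) = (-1 + p)*11 = -11 + 11*p)
-30420 + j(v(-6), -184) = -30420 + (-11 + 11*(-6)) = -30420 + (-11 - 66) = -30420 - 77 = -30497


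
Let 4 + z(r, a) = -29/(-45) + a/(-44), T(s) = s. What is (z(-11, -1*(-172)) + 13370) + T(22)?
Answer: 6625444/495 ≈ 13385.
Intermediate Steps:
z(r, a) = -151/45 - a/44 (z(r, a) = -4 + (-29/(-45) + a/(-44)) = -4 + (-29*(-1/45) + a*(-1/44)) = -4 + (29/45 - a/44) = -151/45 - a/44)
(z(-11, -1*(-172)) + 13370) + T(22) = ((-151/45 - (-1)*(-172)/44) + 13370) + 22 = ((-151/45 - 1/44*172) + 13370) + 22 = ((-151/45 - 43/11) + 13370) + 22 = (-3596/495 + 13370) + 22 = 6614554/495 + 22 = 6625444/495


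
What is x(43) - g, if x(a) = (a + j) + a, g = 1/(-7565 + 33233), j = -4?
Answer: 2104775/25668 ≈ 82.000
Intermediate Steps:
g = 1/25668 ≈ 3.8959e-5
x(a) = -4 + 2*a (x(a) = (a - 4) + a = (-4 + a) + a = -4 + 2*a)
x(43) - g = (-4 + 2*43) - 1*1/25668 = (-4 + 86) - 1/25668 = 82 - 1/25668 = 2104775/25668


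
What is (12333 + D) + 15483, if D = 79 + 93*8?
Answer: 28639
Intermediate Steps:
D = 823 (D = 79 + 744 = 823)
(12333 + D) + 15483 = (12333 + 823) + 15483 = 13156 + 15483 = 28639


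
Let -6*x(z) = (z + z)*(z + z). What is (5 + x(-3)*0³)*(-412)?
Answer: -2060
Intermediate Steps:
x(z) = -2*z²/3 (x(z) = -(z + z)*(z + z)/6 = -2*z*2*z/6 = -2*z²/3)
(5 + x(-3)*0³)*(-412) = (5 - ⅔*(-3)²*0³)*(-412) = (5 - ⅔*9*0)*(-412) = (5 - 6*0)*(-412) = (5 + 0)*(-412) = 5*(-412) = -2060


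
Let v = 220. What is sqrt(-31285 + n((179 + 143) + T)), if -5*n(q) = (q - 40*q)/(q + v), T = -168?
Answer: 2*I*sqrt(56502730)/85 ≈ 176.87*I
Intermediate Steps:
n(q) = 39*q/(5*(220 + q)) (n(q) = -(q - 40*q)/(5*(q + 220)) = -(-39*q)/(5*(220 + q)) = -(-39)*q/(5*(220 + q)) = 39*q/(5*(220 + q)))
sqrt(-31285 + n((179 + 143) + T)) = sqrt(-31285 + 39*((179 + 143) - 168)/(5*(220 + ((179 + 143) - 168)))) = sqrt(-31285 + 39*(322 - 168)/(5*(220 + (322 - 168)))) = sqrt(-31285 + (39/5)*154/(220 + 154)) = sqrt(-31285 + (39/5)*154/374) = sqrt(-31285 + (39/5)*154*(1/374)) = sqrt(-31285 + 273/85) = sqrt(-2658952/85) = 2*I*sqrt(56502730)/85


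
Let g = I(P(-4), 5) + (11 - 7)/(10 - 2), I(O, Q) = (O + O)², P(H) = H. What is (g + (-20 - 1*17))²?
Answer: 3025/4 ≈ 756.25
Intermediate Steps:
I(O, Q) = 4*O² (I(O, Q) = (2*O)² = 4*O²)
g = 129/2 (g = 4*(-4)² + (11 - 7)/(10 - 2) = 4*16 + 4/8 = 64 + 4*(⅛) = 64 + ½ = 129/2 ≈ 64.500)
(g + (-20 - 1*17))² = (129/2 + (-20 - 1*17))² = (129/2 + (-20 - 17))² = (129/2 - 37)² = (55/2)² = 3025/4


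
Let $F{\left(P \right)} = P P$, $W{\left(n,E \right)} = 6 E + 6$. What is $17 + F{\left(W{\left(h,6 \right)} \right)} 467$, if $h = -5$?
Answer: $823805$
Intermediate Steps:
$W{\left(n,E \right)} = 6 + 6 E$
$F{\left(P \right)} = P^{2}$
$17 + F{\left(W{\left(h,6 \right)} \right)} 467 = 17 + \left(6 + 6 \cdot 6\right)^{2} \cdot 467 = 17 + \left(6 + 36\right)^{2} \cdot 467 = 17 + 42^{2} \cdot 467 = 17 + 1764 \cdot 467 = 17 + 823788 = 823805$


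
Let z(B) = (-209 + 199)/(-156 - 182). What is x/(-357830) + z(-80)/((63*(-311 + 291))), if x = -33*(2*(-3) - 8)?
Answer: -910613/692693820 ≈ -0.0013146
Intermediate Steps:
z(B) = 5/169 (z(B) = -10/(-338) = -10*(-1/338) = 5/169)
x = 462 (x = -33*(-6 - 8) = -33*(-14) = 462)
x/(-357830) + z(-80)/((63*(-311 + 291))) = 462/(-357830) + 5/(169*((63*(-311 + 291)))) = 462*(-1/357830) + 5/(169*((63*(-20)))) = -21/16265 + (5/169)/(-1260) = -21/16265 + (5/169)*(-1/1260) = -21/16265 - 1/42588 = -910613/692693820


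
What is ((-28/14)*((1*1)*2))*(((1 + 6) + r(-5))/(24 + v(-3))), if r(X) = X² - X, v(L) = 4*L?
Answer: -37/3 ≈ -12.333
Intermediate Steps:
((-28/14)*((1*1)*2))*(((1 + 6) + r(-5))/(24 + v(-3))) = ((-28/14)*((1*1)*2))*(((1 + 6) - 5*(-1 - 5))/(24 + 4*(-3))) = ((-28*1/14)*(1*2))*((7 - 5*(-6))/(24 - 12)) = (-2*2)*((7 + 30)/12) = -148/12 = -4*37/12 = -37/3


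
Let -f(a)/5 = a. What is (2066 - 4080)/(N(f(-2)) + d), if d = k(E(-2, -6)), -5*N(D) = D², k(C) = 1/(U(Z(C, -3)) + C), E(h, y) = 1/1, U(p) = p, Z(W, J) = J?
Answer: 4028/41 ≈ 98.244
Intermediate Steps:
f(a) = -5*a
E(h, y) = 1
k(C) = 1/(-3 + C)
N(D) = -D²/5
d = -½ (d = 1/(-3 + 1) = 1/(-2) = -½ ≈ -0.50000)
(2066 - 4080)/(N(f(-2)) + d) = (2066 - 4080)/(-(-5*(-2))²/5 - ½) = -2014/(-⅕*10² - ½) = -2014/(-⅕*100 - ½) = -2014/(-20 - ½) = -2014/(-41/2) = -2014*(-2/41) = 4028/41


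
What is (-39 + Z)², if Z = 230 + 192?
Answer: 146689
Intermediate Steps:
Z = 422
(-39 + Z)² = (-39 + 422)² = 383² = 146689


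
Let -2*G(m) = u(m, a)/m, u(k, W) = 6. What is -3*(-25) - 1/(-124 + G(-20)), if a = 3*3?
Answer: 185795/2477 ≈ 75.008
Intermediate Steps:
a = 9
G(m) = -3/m
-3*(-25) - 1/(-124 + G(-20)) = -3*(-25) - 1/(-124 - 3/(-20)) = 75 - 1/(-124 - 3*(-1/20)) = 75 - 1/(-124 + 3/20) = 75 - 1/(-2477/20) = 75 - 1*(-20/2477) = 75 + 20/2477 = 185795/2477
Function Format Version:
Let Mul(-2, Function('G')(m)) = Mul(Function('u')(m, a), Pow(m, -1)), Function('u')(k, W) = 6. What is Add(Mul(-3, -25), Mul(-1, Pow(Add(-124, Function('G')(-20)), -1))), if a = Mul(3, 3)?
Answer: Rational(185795, 2477) ≈ 75.008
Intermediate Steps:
a = 9
Function('G')(m) = Mul(-3, Pow(m, -1)) (Function('G')(m) = Mul(Rational(-1, 2), Mul(6, Pow(m, -1))) = Mul(-3, Pow(m, -1)))
Add(Mul(-3, -25), Mul(-1, Pow(Add(-124, Function('G')(-20)), -1))) = Add(Mul(-3, -25), Mul(-1, Pow(Add(-124, Mul(-3, Pow(-20, -1))), -1))) = Add(75, Mul(-1, Pow(Add(-124, Mul(-3, Rational(-1, 20))), -1))) = Add(75, Mul(-1, Pow(Add(-124, Rational(3, 20)), -1))) = Add(75, Mul(-1, Pow(Rational(-2477, 20), -1))) = Add(75, Mul(-1, Rational(-20, 2477))) = Add(75, Rational(20, 2477)) = Rational(185795, 2477)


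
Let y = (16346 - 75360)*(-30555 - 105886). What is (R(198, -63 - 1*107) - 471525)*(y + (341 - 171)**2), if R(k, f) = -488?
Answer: -3800628886382962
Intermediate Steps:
y = 8051929174 (y = -59014*(-136441) = 8051929174)
(R(198, -63 - 1*107) - 471525)*(y + (341 - 171)**2) = (-488 - 471525)*(8051929174 + (341 - 171)**2) = -472013*(8051929174 + 170**2) = -472013*(8051929174 + 28900) = -472013*8051958074 = -3800628886382962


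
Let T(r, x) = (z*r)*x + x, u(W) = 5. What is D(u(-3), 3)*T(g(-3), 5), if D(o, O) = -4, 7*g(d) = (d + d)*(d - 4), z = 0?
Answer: -20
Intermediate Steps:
g(d) = 2*d*(-4 + d)/7 (g(d) = ((d + d)*(d - 4))/7 = ((2*d)*(-4 + d))/7 = (2*d*(-4 + d))/7 = 2*d*(-4 + d)/7)
T(r, x) = x (T(r, x) = (0*r)*x + x = 0*x + x = 0 + x = x)
D(u(-3), 3)*T(g(-3), 5) = -4*5 = -20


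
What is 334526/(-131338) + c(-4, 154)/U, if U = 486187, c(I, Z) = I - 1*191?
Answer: -6256453972/2455954931 ≈ -2.5475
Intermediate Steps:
c(I, Z) = -191 + I (c(I, Z) = I - 191 = -191 + I)
334526/(-131338) + c(-4, 154)/U = 334526/(-131338) + (-191 - 4)/486187 = 334526*(-1/131338) - 195*1/486187 = -167263/65669 - 15/37399 = -6256453972/2455954931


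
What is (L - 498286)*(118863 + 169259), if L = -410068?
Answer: -261716771188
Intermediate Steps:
(L - 498286)*(118863 + 169259) = (-410068 - 498286)*(118863 + 169259) = -908354*288122 = -261716771188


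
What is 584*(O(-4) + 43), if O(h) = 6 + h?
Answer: 26280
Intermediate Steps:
584*(O(-4) + 43) = 584*((6 - 4) + 43) = 584*(2 + 43) = 584*45 = 26280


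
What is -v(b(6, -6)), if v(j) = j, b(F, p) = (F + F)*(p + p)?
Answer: 144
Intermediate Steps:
b(F, p) = 4*F*p (b(F, p) = (2*F)*(2*p) = 4*F*p)
-v(b(6, -6)) = -4*6*(-6) = -1*(-144) = 144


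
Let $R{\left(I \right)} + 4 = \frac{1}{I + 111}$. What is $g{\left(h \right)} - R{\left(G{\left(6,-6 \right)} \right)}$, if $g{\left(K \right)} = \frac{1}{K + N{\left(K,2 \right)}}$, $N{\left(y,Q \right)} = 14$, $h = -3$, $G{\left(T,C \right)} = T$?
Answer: $\frac{5254}{1287} \approx 4.0824$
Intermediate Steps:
$R{\left(I \right)} = -4 + \frac{1}{111 + I}$ ($R{\left(I \right)} = -4 + \frac{1}{I + 111} = -4 + \frac{1}{111 + I}$)
$g{\left(K \right)} = \frac{1}{14 + K}$ ($g{\left(K \right)} = \frac{1}{K + 14} = \frac{1}{14 + K}$)
$g{\left(h \right)} - R{\left(G{\left(6,-6 \right)} \right)} = \frac{1}{14 - 3} - \frac{-443 - 24}{111 + 6} = \frac{1}{11} - \frac{-443 - 24}{117} = \frac{1}{11} - \frac{1}{117} \left(-467\right) = \frac{1}{11} - - \frac{467}{117} = \frac{1}{11} + \frac{467}{117} = \frac{5254}{1287}$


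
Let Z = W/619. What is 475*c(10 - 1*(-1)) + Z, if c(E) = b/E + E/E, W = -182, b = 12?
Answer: 6760573/6809 ≈ 992.89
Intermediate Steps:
Z = -182/619 ≈ -0.29402
c(E) = 1 + 12/E (c(E) = 12/E + E/E = 12/E + 1 = 1 + 12/E)
475*c(10 - 1*(-1)) + Z = 475*((12 + (10 - 1*(-1)))/(10 - 1*(-1))) - 182/619 = 475*((12 + (10 + 1))/(10 + 1)) - 182/619 = 475*((12 + 11)/11) - 182/619 = 475*((1/11)*23) - 182/619 = 475*(23/11) - 182/619 = 10925/11 - 182/619 = 6760573/6809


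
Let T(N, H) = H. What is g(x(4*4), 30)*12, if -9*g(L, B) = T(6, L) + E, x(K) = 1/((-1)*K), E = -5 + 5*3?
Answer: -53/4 ≈ -13.250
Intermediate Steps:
E = 10 (E = -5 + 15 = 10)
x(K) = -1/K
g(L, B) = -10/9 - L/9 (g(L, B) = -(L + 10)/9 = -(10 + L)/9 = -10/9 - L/9)
g(x(4*4), 30)*12 = (-10/9 - (-1)/(9*(4*4)))*12 = (-10/9 - (-1)/(9*16))*12 = (-10/9 - 1/9*(-1/16))*12 = (-10/9 + 1/144)*12 = -53/48*12 = -53/4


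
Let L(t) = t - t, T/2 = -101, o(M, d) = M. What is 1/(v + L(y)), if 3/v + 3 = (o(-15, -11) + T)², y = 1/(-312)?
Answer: 47086/3 ≈ 15695.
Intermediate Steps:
T = -202 (T = 2*(-101) = -202)
y = -1/312 ≈ -0.0032051
L(t) = 0
v = 3/47086 (v = 3/(-3 + (-15 - 202)²) = 3/(-3 + (-217)²) = 3/(-3 + 47089) = 3/47086 ≈ 6.3713e-5)
1/(v + L(y)) = 1/(3/47086 + 0) = 1/(3/47086) = 47086/3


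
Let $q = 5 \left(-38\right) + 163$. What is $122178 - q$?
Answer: $122205$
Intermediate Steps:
$q = -27$ ($q = -190 + 163 = -27$)
$122178 - q = 122178 - -27 = 122178 + 27 = 122205$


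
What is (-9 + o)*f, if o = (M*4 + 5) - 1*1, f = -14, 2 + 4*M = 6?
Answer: 14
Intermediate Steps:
M = 1 (M = -1/2 + (1/4)*6 = -1/2 + 3/2 = 1)
o = 8 (o = (1*4 + 5) - 1*1 = (4 + 5) - 1 = 9 - 1 = 8)
(-9 + o)*f = (-9 + 8)*(-14) = -1*(-14) = 14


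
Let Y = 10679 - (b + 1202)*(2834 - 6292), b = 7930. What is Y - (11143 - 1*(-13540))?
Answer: 31564452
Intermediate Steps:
Y = 31589135 (Y = 10679 - (7930 + 1202)*(2834 - 6292) = 10679 - 9132*(-3458) = 10679 - 1*(-31578456) = 10679 + 31578456 = 31589135)
Y - (11143 - 1*(-13540)) = 31589135 - (11143 - 1*(-13540)) = 31589135 - (11143 + 13540) = 31589135 - 1*24683 = 31589135 - 24683 = 31564452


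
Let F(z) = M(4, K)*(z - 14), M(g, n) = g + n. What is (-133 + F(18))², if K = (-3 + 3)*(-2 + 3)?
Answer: 13689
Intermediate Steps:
K = 0 (K = 0*1 = 0)
F(z) = -56 + 4*z (F(z) = (4 + 0)*(z - 14) = 4*(-14 + z) = -56 + 4*z)
(-133 + F(18))² = (-133 + (-56 + 4*18))² = (-133 + (-56 + 72))² = (-133 + 16)² = (-117)² = 13689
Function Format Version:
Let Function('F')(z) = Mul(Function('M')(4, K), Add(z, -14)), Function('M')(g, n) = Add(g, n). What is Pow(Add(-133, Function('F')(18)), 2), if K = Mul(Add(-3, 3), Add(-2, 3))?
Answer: 13689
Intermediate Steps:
K = 0 (K = Mul(0, 1) = 0)
Function('F')(z) = Add(-56, Mul(4, z)) (Function('F')(z) = Mul(Add(4, 0), Add(z, -14)) = Mul(4, Add(-14, z)) = Add(-56, Mul(4, z)))
Pow(Add(-133, Function('F')(18)), 2) = Pow(Add(-133, Add(-56, Mul(4, 18))), 2) = Pow(Add(-133, Add(-56, 72)), 2) = Pow(Add(-133, 16), 2) = Pow(-117, 2) = 13689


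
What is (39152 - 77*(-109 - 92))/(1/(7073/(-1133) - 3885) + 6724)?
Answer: 21895193942/2694965649 ≈ 8.1245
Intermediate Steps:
(39152 - 77*(-109 - 92))/(1/(7073/(-1133) - 3885) + 6724) = (39152 - 77*(-201))/(1/(7073*(-1/1133) - 3885) + 6724) = (39152 + 15477)/(1/(-643/103 - 3885) + 6724) = 54629/(1/(-400798/103) + 6724) = 54629/(-103/400798 + 6724) = 54629/(2694965649/400798) = 54629*(400798/2694965649) = 21895193942/2694965649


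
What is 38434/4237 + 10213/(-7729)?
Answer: 253783905/32747773 ≈ 7.7497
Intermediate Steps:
38434/4237 + 10213/(-7729) = 38434*(1/4237) + 10213*(-1/7729) = 38434/4237 - 10213/7729 = 253783905/32747773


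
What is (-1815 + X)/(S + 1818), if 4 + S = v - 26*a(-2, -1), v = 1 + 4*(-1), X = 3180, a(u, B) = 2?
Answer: 1365/1759 ≈ 0.77601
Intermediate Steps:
v = -3 (v = 1 - 4 = -3)
S = -59 (S = -4 + (-3 - 26*2) = -4 + (-3 - 52) = -4 - 55 = -59)
(-1815 + X)/(S + 1818) = (-1815 + 3180)/(-59 + 1818) = 1365/1759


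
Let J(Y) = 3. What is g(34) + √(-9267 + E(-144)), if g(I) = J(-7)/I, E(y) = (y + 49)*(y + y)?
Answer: 3/34 + √18093 ≈ 134.60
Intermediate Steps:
E(y) = 2*y*(49 + y) (E(y) = (49 + y)*(2*y) = 2*y*(49 + y))
g(I) = 3/I
g(34) + √(-9267 + E(-144)) = 3/34 + √(-9267 + 2*(-144)*(49 - 144)) = 3*(1/34) + √(-9267 + 2*(-144)*(-95)) = 3/34 + √(-9267 + 27360) = 3/34 + √18093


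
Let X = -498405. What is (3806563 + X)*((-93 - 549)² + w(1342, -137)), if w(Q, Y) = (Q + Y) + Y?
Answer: 1367036746656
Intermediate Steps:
w(Q, Y) = Q + 2*Y
(3806563 + X)*((-93 - 549)² + w(1342, -137)) = (3806563 - 498405)*((-93 - 549)² + (1342 + 2*(-137))) = 3308158*((-642)² + (1342 - 274)) = 3308158*(412164 + 1068) = 3308158*413232 = 1367036746656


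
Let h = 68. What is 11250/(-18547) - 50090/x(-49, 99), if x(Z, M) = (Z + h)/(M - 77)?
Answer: -20438636810/352393 ≈ -58000.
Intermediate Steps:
x(Z, M) = (68 + Z)/(-77 + M) (x(Z, M) = (Z + 68)/(M - 77) = (68 + Z)/(-77 + M))
11250/(-18547) - 50090/x(-49, 99) = 11250/(-18547) - 50090*(-77 + 99)/(68 - 49) = 11250*(-1/18547) - 50090/(19/22) = -11250/18547 - 50090/((1/22)*19) = -11250/18547 - 50090/19/22 = -11250/18547 - 50090*22/19 = -11250/18547 - 1101980/19 = -20438636810/352393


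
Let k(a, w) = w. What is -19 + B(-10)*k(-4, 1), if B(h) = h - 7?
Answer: -36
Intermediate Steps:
B(h) = -7 + h
-19 + B(-10)*k(-4, 1) = -19 + (-7 - 10)*1 = -19 - 17*1 = -19 - 17 = -36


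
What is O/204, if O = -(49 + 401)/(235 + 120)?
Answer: -15/2414 ≈ -0.0062138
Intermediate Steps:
O = -90/71 (O = -450/355 = -1*90/71 = -90/71 ≈ -1.2676)
O/204 = -90/71/204 = -90/71*1/204 = -15/2414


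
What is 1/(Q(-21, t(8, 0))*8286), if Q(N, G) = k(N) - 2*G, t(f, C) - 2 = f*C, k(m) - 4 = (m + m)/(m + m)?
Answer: 1/8286 ≈ 0.00012069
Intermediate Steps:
k(m) = 5 (k(m) = 4 + (m + m)/(m + m) = 4 + (2*m)/((2*m)) = 4 + (2*m)*(1/(2*m)) = 4 + 1 = 5)
t(f, C) = 2 + C*f (t(f, C) = 2 + f*C = 2 + C*f)
Q(N, G) = 5 - 2*G
1/(Q(-21, t(8, 0))*8286) = 1/((5 - 2*(2 + 0*8))*8286) = (1/8286)/(5 - 2*(2 + 0)) = (1/8286)/(5 - 2*2) = (1/8286)/(5 - 4) = (1/8286)/1 = 1*(1/8286) = 1/8286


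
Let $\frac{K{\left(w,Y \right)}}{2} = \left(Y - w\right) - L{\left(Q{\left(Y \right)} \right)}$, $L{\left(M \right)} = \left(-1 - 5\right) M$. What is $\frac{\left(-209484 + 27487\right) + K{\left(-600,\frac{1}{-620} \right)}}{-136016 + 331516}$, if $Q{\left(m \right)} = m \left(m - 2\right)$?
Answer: $- \frac{17374588287}{18787550000} \approx -0.92479$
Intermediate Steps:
$Q{\left(m \right)} = m \left(-2 + m\right)$
$L{\left(M \right)} = - 6 M$
$K{\left(w,Y \right)} = - 2 w + 2 Y + 12 Y \left(-2 + Y\right)$ ($K{\left(w,Y \right)} = 2 \left(\left(Y - w\right) - - 6 Y \left(-2 + Y\right)\right) = 2 \left(\left(Y - w\right) + 6 Y \left(-2 + Y\right)\right) = 2 \left(Y - w + 6 Y \left(-2 + Y\right)\right) = - 2 w + 2 Y + 12 Y \left(-2 + Y\right)$)
$\frac{\left(-209484 + 27487\right) + K{\left(-600,\frac{1}{-620} \right)}}{-136016 + 331516} = \frac{\left(-209484 + 27487\right) + \left(\left(-2\right) \left(-600\right) + \frac{2}{-620} + \frac{12 \left(-2 + \frac{1}{-620}\right)}{-620}\right)}{-136016 + 331516} = \frac{-181997 + \left(1200 + 2 \left(- \frac{1}{620}\right) + 12 \left(- \frac{1}{620}\right) \left(-2 - \frac{1}{620}\right)\right)}{195500} = \left(-181997 + \left(1200 - \frac{1}{310} + 12 \left(- \frac{1}{620}\right) \left(- \frac{1241}{620}\right)\right)\right) \frac{1}{195500} = \left(-181997 + \left(1200 - \frac{1}{310} + \frac{3723}{96100}\right)\right) \frac{1}{195500} = \left(-181997 + \frac{115323413}{96100}\right) \frac{1}{195500} = \left(- \frac{17374588287}{96100}\right) \frac{1}{195500} = - \frac{17374588287}{18787550000}$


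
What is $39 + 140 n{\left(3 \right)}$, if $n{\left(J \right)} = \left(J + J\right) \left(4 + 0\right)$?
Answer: $3399$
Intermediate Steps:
$n{\left(J \right)} = 8 J$ ($n{\left(J \right)} = 2 J 4 = 8 J$)
$39 + 140 n{\left(3 \right)} = 39 + 140 \cdot 8 \cdot 3 = 39 + 140 \cdot 24 = 39 + 3360 = 3399$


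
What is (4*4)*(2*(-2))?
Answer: -64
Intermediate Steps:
(4*4)*(2*(-2)) = 16*(-4) = -64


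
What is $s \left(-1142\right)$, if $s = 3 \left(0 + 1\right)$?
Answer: $-3426$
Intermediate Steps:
$s = 3$ ($s = 3 \cdot 1 = 3$)
$s \left(-1142\right) = 3 \left(-1142\right) = -3426$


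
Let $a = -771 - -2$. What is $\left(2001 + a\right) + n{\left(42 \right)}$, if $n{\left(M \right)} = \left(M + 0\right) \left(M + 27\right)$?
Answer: $4130$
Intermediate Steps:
$a = -769$ ($a = -771 + 2 = -769$)
$n{\left(M \right)} = M \left(27 + M\right)$
$\left(2001 + a\right) + n{\left(42 \right)} = \left(2001 - 769\right) + 42 \left(27 + 42\right) = 1232 + 42 \cdot 69 = 1232 + 2898 = 4130$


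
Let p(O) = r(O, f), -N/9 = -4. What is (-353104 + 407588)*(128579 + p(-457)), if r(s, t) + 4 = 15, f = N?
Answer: 7006097560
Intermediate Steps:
N = 36 (N = -9*(-4) = 36)
f = 36
r(s, t) = 11 (r(s, t) = -4 + 15 = 11)
p(O) = 11
(-353104 + 407588)*(128579 + p(-457)) = (-353104 + 407588)*(128579 + 11) = 54484*128590 = 7006097560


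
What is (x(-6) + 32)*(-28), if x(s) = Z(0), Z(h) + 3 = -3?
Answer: -728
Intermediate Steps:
Z(h) = -6 (Z(h) = -3 - 3 = -6)
x(s) = -6
(x(-6) + 32)*(-28) = (-6 + 32)*(-28) = 26*(-28) = -728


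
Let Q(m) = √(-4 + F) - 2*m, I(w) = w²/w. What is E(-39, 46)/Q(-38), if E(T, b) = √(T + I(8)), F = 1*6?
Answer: -I*√62/5774 + 38*I*√31/2887 ≈ 0.071922*I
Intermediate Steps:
I(w) = w
F = 6
Q(m) = √2 - 2*m (Q(m) = √(-4 + 6) - 2*m = √2 - 2*m)
E(T, b) = √(8 + T) (E(T, b) = √(T + 8) = √(8 + T))
E(-39, 46)/Q(-38) = √(8 - 39)/(√2 - 2*(-38)) = √(-31)/(√2 + 76) = (I*√31)/(76 + √2) = I*√31/(76 + √2)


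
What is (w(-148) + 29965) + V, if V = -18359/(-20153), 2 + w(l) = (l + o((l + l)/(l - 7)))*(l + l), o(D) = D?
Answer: 228676699662/3123715 ≈ 73207.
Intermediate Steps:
w(l) = -2 + 2*l*(l + 2*l/(-7 + l)) (w(l) = -2 + (l + (l + l)/(l - 7))*(l + l) = -2 + (l + (2*l)/(-7 + l))*(2*l) = -2 + (l + 2*l/(-7 + l))*(2*l) = -2 + 2*l*(l + 2*l/(-7 + l)))
V = 18359/20153 (V = -18359*(-1/20153) = 18359/20153 ≈ 0.91098)
(w(-148) + 29965) + V = (2*(2*(-148)**2 + (-1 + (-148)**2)*(-7 - 148))/(-7 - 148) + 29965) + 18359/20153 = (2*(2*21904 + (-1 + 21904)*(-155))/(-155) + 29965) + 18359/20153 = (2*(-1/155)*(43808 + 21903*(-155)) + 29965) + 18359/20153 = (2*(-1/155)*(43808 - 3394965) + 29965) + 18359/20153 = (2*(-1/155)*(-3351157) + 29965) + 18359/20153 = (6702314/155 + 29965) + 18359/20153 = 11346889/155 + 18359/20153 = 228676699662/3123715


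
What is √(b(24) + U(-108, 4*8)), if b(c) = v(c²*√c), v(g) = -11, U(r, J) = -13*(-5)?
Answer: 3*√6 ≈ 7.3485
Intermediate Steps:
U(r, J) = 65
b(c) = -11
√(b(24) + U(-108, 4*8)) = √(-11 + 65) = √54 = 3*√6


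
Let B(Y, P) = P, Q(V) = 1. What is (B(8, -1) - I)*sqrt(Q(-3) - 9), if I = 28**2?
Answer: -1570*I*sqrt(2) ≈ -2220.3*I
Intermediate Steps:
I = 784
(B(8, -1) - I)*sqrt(Q(-3) - 9) = (-1 - 1*784)*sqrt(1 - 9) = (-1 - 784)*sqrt(-8) = -1570*I*sqrt(2)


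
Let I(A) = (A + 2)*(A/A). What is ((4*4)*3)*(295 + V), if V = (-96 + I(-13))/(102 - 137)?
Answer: 500736/35 ≈ 14307.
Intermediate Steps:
I(A) = 2 + A (I(A) = (2 + A)*1 = 2 + A)
V = 107/35 (V = (-96 + (2 - 13))/(102 - 137) = (-96 - 11)/(-35) = -107*(-1/35) = 107/35 ≈ 3.0571)
((4*4)*3)*(295 + V) = ((4*4)*3)*(295 + 107/35) = (16*3)*(10432/35) = 48*(10432/35) = 500736/35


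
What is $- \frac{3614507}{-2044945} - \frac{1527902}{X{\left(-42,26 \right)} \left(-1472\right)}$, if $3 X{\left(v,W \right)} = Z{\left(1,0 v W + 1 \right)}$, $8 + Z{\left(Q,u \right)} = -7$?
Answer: $- \frac{309787278387}{1505079520} \approx -205.83$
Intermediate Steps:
$Z{\left(Q,u \right)} = -15$ ($Z{\left(Q,u \right)} = -8 - 7 = -15$)
$X{\left(v,W \right)} = -5$ ($X{\left(v,W \right)} = \frac{1}{3} \left(-15\right) = -5$)
$- \frac{3614507}{-2044945} - \frac{1527902}{X{\left(-42,26 \right)} \left(-1472\right)} = - \frac{3614507}{-2044945} - \frac{1527902}{\left(-5\right) \left(-1472\right)} = \left(-3614507\right) \left(- \frac{1}{2044945}\right) - \frac{1527902}{7360} = \frac{3614507}{2044945} - \frac{763951}{3680} = - \frac{309787278387}{1505079520}$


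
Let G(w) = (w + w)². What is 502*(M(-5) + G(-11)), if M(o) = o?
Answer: 240458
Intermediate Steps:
G(w) = 4*w² (G(w) = (2*w)² = 4*w²)
502*(M(-5) + G(-11)) = 502*(-5 + 4*(-11)²) = 502*(-5 + 4*121) = 502*(-5 + 484) = 502*479 = 240458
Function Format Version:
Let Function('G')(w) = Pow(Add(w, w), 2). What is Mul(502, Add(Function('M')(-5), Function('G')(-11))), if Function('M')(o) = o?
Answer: 240458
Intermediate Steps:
Function('G')(w) = Mul(4, Pow(w, 2)) (Function('G')(w) = Pow(Mul(2, w), 2) = Mul(4, Pow(w, 2)))
Mul(502, Add(Function('M')(-5), Function('G')(-11))) = Mul(502, Add(-5, Mul(4, Pow(-11, 2)))) = Mul(502, Add(-5, Mul(4, 121))) = Mul(502, Add(-5, 484)) = Mul(502, 479) = 240458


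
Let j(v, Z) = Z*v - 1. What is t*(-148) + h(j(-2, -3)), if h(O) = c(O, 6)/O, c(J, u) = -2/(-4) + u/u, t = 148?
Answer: -219037/10 ≈ -21904.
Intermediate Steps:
j(v, Z) = -1 + Z*v
c(J, u) = 3/2 (c(J, u) = -2*(-¼) + 1 = ½ + 1 = 3/2)
h(O) = 3/(2*O)
t*(-148) + h(j(-2, -3)) = 148*(-148) + 3/(2*(-1 - 3*(-2))) = -21904 + 3/(2*(-1 + 6)) = -21904 + (3/2)/5 = -21904 + (3/2)*(⅕) = -21904 + 3/10 = -219037/10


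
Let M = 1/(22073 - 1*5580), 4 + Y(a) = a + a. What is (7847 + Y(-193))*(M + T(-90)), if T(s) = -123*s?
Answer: 1361480499527/16493 ≈ 8.2549e+7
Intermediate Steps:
Y(a) = -4 + 2*a (Y(a) = -4 + (a + a) = -4 + 2*a)
M = 1/16493 (M = 1/(22073 - 5580) = 1/16493 ≈ 6.0632e-5)
(7847 + Y(-193))*(M + T(-90)) = (7847 + (-4 + 2*(-193)))*(1/16493 - 123*(-90)) = (7847 + (-4 - 386))*(1/16493 + 11070) = (7847 - 390)*(182577511/16493) = 7457*(182577511/16493) = 1361480499527/16493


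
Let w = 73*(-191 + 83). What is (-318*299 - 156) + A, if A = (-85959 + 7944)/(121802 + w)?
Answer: -1549914357/16274 ≈ -95239.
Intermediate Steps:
w = -7884 (w = 73*(-108) = -7884)
A = -11145/16274 (A = (-85959 + 7944)/(121802 - 7884) = -78015/113918 = -78015*1/113918 = -11145/16274 ≈ -0.68483)
(-318*299 - 156) + A = (-318*299 - 156) - 11145/16274 = (-95082 - 156) - 11145/16274 = -95238 - 11145/16274 = -1549914357/16274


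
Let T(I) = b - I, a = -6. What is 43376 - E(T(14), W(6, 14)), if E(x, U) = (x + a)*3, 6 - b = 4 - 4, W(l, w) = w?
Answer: 43418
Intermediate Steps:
b = 6 (b = 6 - (4 - 4) = 6 - 1*0 = 6 + 0 = 6)
T(I) = 6 - I
E(x, U) = -18 + 3*x (E(x, U) = (x - 6)*3 = (-6 + x)*3 = -18 + 3*x)
43376 - E(T(14), W(6, 14)) = 43376 - (-18 + 3*(6 - 1*14)) = 43376 - (-18 + 3*(6 - 14)) = 43376 - (-18 + 3*(-8)) = 43376 - (-18 - 24) = 43376 - 1*(-42) = 43376 + 42 = 43418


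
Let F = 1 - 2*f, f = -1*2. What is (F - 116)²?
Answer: 12321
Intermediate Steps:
f = -2
F = 5 (F = 1 - 2*(-2) = 1 + 4 = 5)
(F - 116)² = (5 - 116)² = (-111)² = 12321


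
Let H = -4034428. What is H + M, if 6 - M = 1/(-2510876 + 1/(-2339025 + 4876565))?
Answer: -25705111133021074918/6371448285039 ≈ -4.0344e+6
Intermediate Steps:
M = 38228692247774/6371448285039 (M = 6 - 1/(-2510876 + 1/(-2339025 + 4876565)) = 6 - 1/(-2510876 + 1/2537540) = 6 - 1/(-6371448285039/2537540) = 6 - 1*(-2537540/6371448285039) = 6 + 2537540/6371448285039 = 38228692247774/6371448285039 ≈ 6.0000)
H + M = -4034428 + 38228692247774/6371448285039 = -25705111133021074918/6371448285039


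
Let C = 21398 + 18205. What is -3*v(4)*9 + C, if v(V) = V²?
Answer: 39171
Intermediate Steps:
C = 39603
-3*v(4)*9 + C = -3*4²*9 + 39603 = -3*16*9 + 39603 = -48*9 + 39603 = -432 + 39603 = 39171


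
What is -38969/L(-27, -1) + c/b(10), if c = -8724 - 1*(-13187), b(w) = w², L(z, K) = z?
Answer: 4017401/2700 ≈ 1487.9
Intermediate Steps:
c = 4463 (c = -8724 + 13187 = 4463)
-38969/L(-27, -1) + c/b(10) = -38969/(-27) + 4463/(10²) = -38969*(-1/27) + 4463/100 = 38969/27 + 4463*(1/100) = 38969/27 + 4463/100 = 4017401/2700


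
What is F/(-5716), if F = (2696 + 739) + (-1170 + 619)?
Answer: -721/1429 ≈ -0.50455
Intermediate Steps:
F = 2884 (F = 3435 - 551 = 2884)
F/(-5716) = 2884/(-5716) = 2884*(-1/5716) = -721/1429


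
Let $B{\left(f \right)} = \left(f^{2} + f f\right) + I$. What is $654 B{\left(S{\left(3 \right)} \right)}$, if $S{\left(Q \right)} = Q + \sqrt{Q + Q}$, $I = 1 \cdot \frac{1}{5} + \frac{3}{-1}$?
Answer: $\frac{88944}{5} + 7848 \sqrt{6} \approx 37012.0$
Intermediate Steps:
$I = - \frac{14}{5}$ ($I = 1 \cdot \frac{1}{5} + 3 \left(-1\right) = \frac{1}{5} - 3 = - \frac{14}{5} \approx -2.8$)
$S{\left(Q \right)} = Q + \sqrt{2} \sqrt{Q}$ ($S{\left(Q \right)} = Q + \sqrt{2 Q} = Q + \sqrt{2} \sqrt{Q}$)
$B{\left(f \right)} = - \frac{14}{5} + 2 f^{2}$ ($B{\left(f \right)} = \left(f^{2} + f f\right) - \frac{14}{5} = \left(f^{2} + f^{2}\right) - \frac{14}{5} = 2 f^{2} - \frac{14}{5} = - \frac{14}{5} + 2 f^{2}$)
$654 B{\left(S{\left(3 \right)} \right)} = 654 \left(- \frac{14}{5} + 2 \left(3 + \sqrt{2} \sqrt{3}\right)^{2}\right) = 654 \left(- \frac{14}{5} + 2 \left(3 + \sqrt{6}\right)^{2}\right) = - \frac{9156}{5} + 1308 \left(3 + \sqrt{6}\right)^{2}$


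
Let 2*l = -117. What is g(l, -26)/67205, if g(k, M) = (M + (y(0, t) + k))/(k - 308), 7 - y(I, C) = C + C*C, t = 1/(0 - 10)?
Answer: 7741/2463063250 ≈ 3.1428e-6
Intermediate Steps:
l = -117/2 (l = (1/2)*(-117) = -117/2 ≈ -58.500)
t = -1/10 (t = 1/(-10) = -1/10 ≈ -0.10000)
y(I, C) = 7 - C - C**2 (y(I, C) = 7 - (C + C*C) = 7 - (C + C**2) = 7 + (-C - C**2) = 7 - C - C**2)
g(k, M) = (709/100 + M + k)/(-308 + k) (g(k, M) = (M + ((7 - 1*(-1/10) - (-1/10)**2) + k))/(k - 308) = (M + ((7 + 1/10 - 1*1/100) + k))/(-308 + k) = (M + ((7 + 1/10 - 1/100) + k))/(-308 + k) = (M + (709/100 + k))/(-308 + k) = (709/100 + M + k)/(-308 + k))
g(l, -26)/67205 = ((709/100 - 26 - 117/2)/(-308 - 117/2))/67205 = (-7741/100/(-733/2))*(1/67205) = -2/733*(-7741/100)*(1/67205) = (7741/36650)*(1/67205) = 7741/2463063250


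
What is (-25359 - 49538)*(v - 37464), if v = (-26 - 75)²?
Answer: 2041916911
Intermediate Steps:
v = 10201 (v = (-101)² = 10201)
(-25359 - 49538)*(v - 37464) = (-25359 - 49538)*(10201 - 37464) = -74897*(-27263) = 2041916911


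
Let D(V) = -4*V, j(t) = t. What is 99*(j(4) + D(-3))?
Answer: 1584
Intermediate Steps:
99*(j(4) + D(-3)) = 99*(4 - 4*(-3)) = 99*(4 + 12) = 99*16 = 1584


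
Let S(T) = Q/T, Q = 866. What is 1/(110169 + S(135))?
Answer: 135/14873681 ≈ 9.0764e-6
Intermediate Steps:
S(T) = 866/T
1/(110169 + S(135)) = 1/(110169 + 866/135) = 1/(14873681/135) = 135/14873681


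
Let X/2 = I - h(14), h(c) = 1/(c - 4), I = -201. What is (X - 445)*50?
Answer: -42360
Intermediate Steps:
h(c) = 1/(-4 + c)
X = -2011/5 (X = 2*(-201 - 1/(-4 + 14)) = 2*(-201 - 1/10) = 2*(-201 - 1*⅒) = 2*(-201 - ⅒) = 2*(-2011/10) = -2011/5 ≈ -402.20)
(X - 445)*50 = (-2011/5 - 445)*50 = -4236/5*50 = -42360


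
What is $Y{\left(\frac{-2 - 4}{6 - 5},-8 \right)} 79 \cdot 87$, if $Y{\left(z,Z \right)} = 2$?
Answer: $13746$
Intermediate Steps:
$Y{\left(\frac{-2 - 4}{6 - 5},-8 \right)} 79 \cdot 87 = 2 \cdot 79 \cdot 87 = 158 \cdot 87 = 13746$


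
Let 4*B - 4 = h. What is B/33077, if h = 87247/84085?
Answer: 423587/11125118180 ≈ 3.8075e-5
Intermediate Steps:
h = 87247/84085 (h = 87247*(1/84085) = 87247/84085 ≈ 1.0376)
B = 423587/336340 (B = 1 + (1/4)*(87247/84085) = 1 + 87247/336340 = 423587/336340 ≈ 1.2594)
B/33077 = (423587/336340)/33077 = (423587/336340)*(1/33077) = 423587/11125118180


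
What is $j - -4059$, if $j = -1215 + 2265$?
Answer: $5109$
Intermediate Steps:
$j = 1050$
$j - -4059 = 1050 - -4059 = 1050 + 4059 = 5109$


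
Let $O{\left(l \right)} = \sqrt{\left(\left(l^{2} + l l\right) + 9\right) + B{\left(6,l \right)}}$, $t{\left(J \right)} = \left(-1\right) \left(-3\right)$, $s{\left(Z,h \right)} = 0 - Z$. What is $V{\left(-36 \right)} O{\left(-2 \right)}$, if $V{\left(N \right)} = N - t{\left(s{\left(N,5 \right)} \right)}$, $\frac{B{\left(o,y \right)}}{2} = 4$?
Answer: $-195$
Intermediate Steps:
$s{\left(Z,h \right)} = - Z$
$B{\left(o,y \right)} = 8$ ($B{\left(o,y \right)} = 2 \cdot 4 = 8$)
$t{\left(J \right)} = 3$
$O{\left(l \right)} = \sqrt{17 + 2 l^{2}}$ ($O{\left(l \right)} = \sqrt{\left(\left(l^{2} + l l\right) + 9\right) + 8} = \sqrt{\left(\left(l^{2} + l^{2}\right) + 9\right) + 8} = \sqrt{\left(2 l^{2} + 9\right) + 8} = \sqrt{\left(9 + 2 l^{2}\right) + 8} = \sqrt{17 + 2 l^{2}}$)
$V{\left(N \right)} = -3 + N$ ($V{\left(N \right)} = N - 3 = -3 + N$)
$V{\left(-36 \right)} O{\left(-2 \right)} = \left(-3 - 36\right) \sqrt{17 + 2 \left(-2\right)^{2}} = - 39 \sqrt{17 + 2 \cdot 4} = - 39 \sqrt{17 + 8} = - 39 \sqrt{25} = \left(-39\right) 5 = -195$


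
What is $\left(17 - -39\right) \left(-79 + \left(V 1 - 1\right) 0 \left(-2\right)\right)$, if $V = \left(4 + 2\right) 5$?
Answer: $-4424$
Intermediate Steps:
$V = 30$ ($V = 6 \cdot 5 = 30$)
$\left(17 - -39\right) \left(-79 + \left(V 1 - 1\right) 0 \left(-2\right)\right) = \left(17 - -39\right) \left(-79 + \left(30 \cdot 1 - 1\right) 0 \left(-2\right)\right) = \left(17 + 39\right) \left(-79 + \left(30 - 1\right) 0 \left(-2\right)\right) = 56 \left(-79 + 29 \cdot 0 \left(-2\right)\right) = 56 \left(-79 + 0 \left(-2\right)\right) = 56 \left(-79 + 0\right) = 56 \left(-79\right) = -4424$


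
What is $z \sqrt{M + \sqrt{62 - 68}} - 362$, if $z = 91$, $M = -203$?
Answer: $-362 + 91 \sqrt{-203 + i \sqrt{6}} \approx -354.18 + 1296.6 i$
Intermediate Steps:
$z \sqrt{M + \sqrt{62 - 68}} - 362 = 91 \sqrt{-203 + \sqrt{62 - 68}} - 362 = 91 \sqrt{-203 + \sqrt{-6}} - 362 = 91 \sqrt{-203 + i \sqrt{6}} - 362 = -362 + 91 \sqrt{-203 + i \sqrt{6}}$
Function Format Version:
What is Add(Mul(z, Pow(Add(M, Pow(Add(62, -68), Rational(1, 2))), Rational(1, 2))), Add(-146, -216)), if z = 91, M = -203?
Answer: Add(-362, Mul(91, Pow(Add(-203, Mul(I, Pow(6, Rational(1, 2)))), Rational(1, 2)))) ≈ Add(-354.18, Mul(1296.6, I))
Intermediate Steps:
Add(Mul(z, Pow(Add(M, Pow(Add(62, -68), Rational(1, 2))), Rational(1, 2))), Add(-146, -216)) = Add(Mul(91, Pow(Add(-203, Pow(Add(62, -68), Rational(1, 2))), Rational(1, 2))), Add(-146, -216)) = Add(Mul(91, Pow(Add(-203, Pow(-6, Rational(1, 2))), Rational(1, 2))), -362) = Add(Mul(91, Pow(Add(-203, Mul(I, Pow(6, Rational(1, 2)))), Rational(1, 2))), -362) = Add(-362, Mul(91, Pow(Add(-203, Mul(I, Pow(6, Rational(1, 2)))), Rational(1, 2))))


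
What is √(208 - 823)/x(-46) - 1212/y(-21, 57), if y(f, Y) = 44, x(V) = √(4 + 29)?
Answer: -303/11 + I*√2255/11 ≈ -27.545 + 4.317*I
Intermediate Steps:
x(V) = √33
√(208 - 823)/x(-46) - 1212/y(-21, 57) = √(208 - 823)/(√33) - 1212/44 = √(-615)*(√33/33) - 1212*1/44 = (I*√615)*(√33/33) - 303/11 = I*√2255/11 - 303/11 = -303/11 + I*√2255/11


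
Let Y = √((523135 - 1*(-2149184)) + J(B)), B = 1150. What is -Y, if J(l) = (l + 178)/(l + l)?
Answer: -√35341426411/115 ≈ -1634.7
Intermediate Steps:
J(l) = (178 + l)/(2*l) (J(l) = (178 + l)/((2*l)) = (178 + l)*(1/(2*l)) = (178 + l)/(2*l))
Y = √35341426411/115 (Y = √((523135 - 1*(-2149184)) + (½)*(178 + 1150)/1150) = √((523135 + 2149184) + (½)*(1/1150)*1328) = √(2672319 + 332/575) = √(1536583757/575) = √35341426411/115 ≈ 1634.7)
-Y = -√35341426411/115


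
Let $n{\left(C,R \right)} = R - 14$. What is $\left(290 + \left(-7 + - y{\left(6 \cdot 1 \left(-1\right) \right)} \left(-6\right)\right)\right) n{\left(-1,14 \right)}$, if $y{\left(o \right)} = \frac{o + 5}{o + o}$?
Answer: $0$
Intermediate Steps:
$n{\left(C,R \right)} = -14 + R$
$y{\left(o \right)} = \frac{5 + o}{2 o}$
$\left(290 + \left(-7 + - y{\left(6 \cdot 1 \left(-1\right) \right)} \left(-6\right)\right)\right) n{\left(-1,14 \right)} = \left(290 - \left(7 - - \frac{5 + 6 \cdot 1 \left(-1\right)}{2 \cdot 6 \cdot 1 \left(-1\right)} \left(-6\right)\right)\right) \left(-14 + 14\right) = \left(290 - \left(7 - - \frac{5 + 6 \left(-1\right)}{2 \cdot 6 \left(-1\right)} \left(-6\right)\right)\right) 0 = \left(290 - \left(7 - - \frac{5 - 6}{2 \left(-6\right)} \left(-6\right)\right)\right) 0 = \left(290 - \left(7 - - \frac{\left(-1\right) \left(-1\right)}{2 \cdot 6} \left(-6\right)\right)\right) 0 = \left(290 - \left(7 - \left(-1\right) \frac{1}{12} \left(-6\right)\right)\right) 0 = \left(290 - \frac{13}{2}\right) 0 = \frac{567}{2} \cdot 0 = 0$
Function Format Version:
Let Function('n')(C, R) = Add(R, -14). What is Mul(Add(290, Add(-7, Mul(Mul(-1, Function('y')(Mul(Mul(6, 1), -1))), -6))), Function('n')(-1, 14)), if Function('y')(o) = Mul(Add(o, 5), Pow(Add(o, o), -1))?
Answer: 0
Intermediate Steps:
Function('n')(C, R) = Add(-14, R)
Function('y')(o) = Mul(Rational(1, 2), Pow(o, -1), Add(5, o)) (Function('y')(o) = Mul(Add(5, o), Pow(Mul(2, o), -1)) = Mul(Add(5, o), Mul(Rational(1, 2), Pow(o, -1))) = Mul(Rational(1, 2), Pow(o, -1), Add(5, o)))
Mul(Add(290, Add(-7, Mul(Mul(-1, Function('y')(Mul(Mul(6, 1), -1))), -6))), Function('n')(-1, 14)) = Mul(Add(290, Add(-7, Mul(Mul(-1, Mul(Rational(1, 2), Pow(Mul(Mul(6, 1), -1), -1), Add(5, Mul(Mul(6, 1), -1)))), -6))), Add(-14, 14)) = Mul(Add(290, Add(-7, Mul(Mul(-1, Mul(Rational(1, 2), Pow(Mul(6, -1), -1), Add(5, Mul(6, -1)))), -6))), 0) = Mul(Add(290, Add(-7, Mul(Mul(-1, Mul(Rational(1, 2), Pow(-6, -1), Add(5, -6))), -6))), 0) = Mul(Add(290, Add(-7, Mul(Mul(-1, Mul(Rational(1, 2), Rational(-1, 6), -1)), -6))), 0) = Mul(Add(290, Add(-7, Mul(Mul(-1, Rational(1, 12)), -6))), 0) = Mul(Add(290, Add(-7, Mul(Rational(-1, 12), -6))), 0) = Mul(Add(290, Add(-7, Rational(1, 2))), 0) = Mul(Add(290, Rational(-13, 2)), 0) = Mul(Rational(567, 2), 0) = 0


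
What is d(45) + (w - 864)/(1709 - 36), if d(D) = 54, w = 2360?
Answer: 91838/1673 ≈ 54.894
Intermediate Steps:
d(45) + (w - 864)/(1709 - 36) = 54 + (2360 - 864)/(1709 - 36) = 54 + 1496/1673 = 91838/1673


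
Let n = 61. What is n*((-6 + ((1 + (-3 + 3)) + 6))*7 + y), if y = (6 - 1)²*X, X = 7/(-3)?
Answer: -9394/3 ≈ -3131.3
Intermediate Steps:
X = -7/3 (X = 7*(-⅓) = -7/3 ≈ -2.3333)
y = -175/3 (y = (6 - 1)²*(-7/3) = 5²*(-7/3) = 25*(-7/3) = -175/3 ≈ -58.333)
n*((-6 + ((1 + (-3 + 3)) + 6))*7 + y) = 61*((-6 + ((1 + (-3 + 3)) + 6))*7 - 175/3) = 61*((-6 + ((1 + 0) + 6))*7 - 175/3) = 61*((-6 + (1 + 6))*7 - 175/3) = 61*((-6 + 7)*7 - 175/3) = 61*(1*7 - 175/3) = 61*(7 - 175/3) = 61*(-154/3) = -9394/3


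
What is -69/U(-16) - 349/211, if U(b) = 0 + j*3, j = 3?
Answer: -5900/633 ≈ -9.3207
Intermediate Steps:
U(b) = 9 (U(b) = 0 + 3*3 = 0 + 9 = 9)
-69/U(-16) - 349/211 = -69/9 - 349/211 = -69*1/9 - 349*1/211 = -23/3 - 349/211 = -5900/633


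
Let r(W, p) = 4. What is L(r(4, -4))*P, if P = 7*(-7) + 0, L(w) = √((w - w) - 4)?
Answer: -98*I ≈ -98.0*I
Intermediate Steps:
L(w) = 2*I (L(w) = √(0 - 4) = √(-4) = 2*I)
P = -49 (P = -49 + 0 = -49)
L(r(4, -4))*P = (2*I)*(-49) = -98*I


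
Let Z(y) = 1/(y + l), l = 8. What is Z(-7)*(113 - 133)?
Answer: -20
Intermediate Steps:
Z(y) = 1/(8 + y) (Z(y) = 1/(y + 8) = 1/(8 + y))
Z(-7)*(113 - 133) = (113 - 133)/(8 - 7) = -20/1 = 1*(-20) = -20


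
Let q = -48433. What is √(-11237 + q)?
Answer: 3*I*√6630 ≈ 244.27*I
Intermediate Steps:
√(-11237 + q) = √(-11237 - 48433) = √(-59670) = 3*I*√6630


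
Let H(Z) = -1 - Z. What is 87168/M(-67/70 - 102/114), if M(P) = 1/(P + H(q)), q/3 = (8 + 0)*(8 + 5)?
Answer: -18250930752/665 ≈ -2.7445e+7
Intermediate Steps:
q = 312 (q = 3*((8 + 0)*(8 + 5)) = 3*(8*13) = 3*104 = 312)
M(P) = 1/(-313 + P) (M(P) = 1/(P + (-1 - 1*312)) = 1/(P + (-1 - 312)) = 1/(P - 313) = 1/(-313 + P))
87168/M(-67/70 - 102/114) = 87168/(1/(-313 + (-67/70 - 102/114))) = 87168/(1/(-313 + (-67*1/70 - 102*1/114))) = 87168/(1/(-313 + (-67/70 - 17/19))) = 87168/(1/(-313 - 2463/1330)) = 87168/(1/(-418753/1330)) = 87168/(-1330/418753) = 87168*(-418753/1330) = -18250930752/665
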